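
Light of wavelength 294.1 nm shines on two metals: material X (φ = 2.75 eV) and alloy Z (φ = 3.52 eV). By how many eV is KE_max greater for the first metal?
0.7700 eV

Using KE_max = hc/λ - φ for each metal:

Photon energy: E = hc/λ = 4.2157 eV

For material X (φ₁ = 2.75 eV):
KE₁ = E - φ₁ = 4.2157 - 2.75 = 1.4657 eV

For alloy Z (φ₂ = 3.52 eV):
KE₂ = E - φ₂ = 4.2157 - 3.52 = 0.6957 eV

Difference:
ΔKE = KE₁ - KE₂ = 1.4657 - 0.6957 = 0.7700 eV

Note: The difference equals the difference in work functions: 3.52 - 2.75 = 0.77 eV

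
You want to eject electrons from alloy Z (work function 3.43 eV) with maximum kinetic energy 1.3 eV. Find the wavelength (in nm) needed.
262.12 nm

From Einstein's equation: KE_max = hc/λ - φ

Rearranging for λ:
hc/λ = KE_max + φ
λ = hc/(KE_max + φ)

Required photon energy:
E_photon = KE_max + φ = 1.3 + 3.43 = 4.73 eV

Required wavelength:
λ = hc/E_photon = (6.626×10⁻³⁴)(3×10⁸) / (4.73 × 1.602×10⁻¹⁹)
λ = 262.12 nm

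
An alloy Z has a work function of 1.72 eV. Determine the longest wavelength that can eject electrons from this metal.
720.84 nm

The threshold wavelength is when the photon energy equals the work function:
hc/λ₀ = φ

Solving for λ₀:
λ₀ = hc/φ = (6.626×10⁻³⁴ J·s)(3×10⁸ m/s) / (1.72 eV × 1.602×10⁻¹⁹ J/eV)
λ₀ = 720.84 nm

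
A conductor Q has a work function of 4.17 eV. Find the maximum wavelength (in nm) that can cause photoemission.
297.32 nm

The threshold wavelength is when the photon energy equals the work function:
hc/λ₀ = φ

Solving for λ₀:
λ₀ = hc/φ = (6.626×10⁻³⁴ J·s)(3×10⁸ m/s) / (4.17 eV × 1.602×10⁻¹⁹ J/eV)
λ₀ = 297.32 nm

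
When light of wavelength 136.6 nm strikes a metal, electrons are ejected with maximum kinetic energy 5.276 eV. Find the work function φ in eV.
3.80 eV

From Einstein's photoelectric equation: KE_max = hf - φ = hc/λ - φ

Rearranging for φ:
φ = hc/λ - KE_max

Calculate photon energy:
E_photon = hc/λ = 9.0764 eV

Therefore:
φ = 9.0764 - 5.276 = 3.80 eV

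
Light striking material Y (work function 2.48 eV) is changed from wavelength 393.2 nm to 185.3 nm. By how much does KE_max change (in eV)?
3.5378 eV

Using Einstein's equation: KE_max = hc/λ - φ

For λ₁ = 393.2 nm:
KE₁ = hc/λ₁ - φ = 3.1532 - 2.48 = 0.6732 eV

For λ₂ = 185.3 nm:
KE₂ = hc/λ₂ - φ = 6.6910 - 2.48 = 4.2110 eV

Change in KE:
ΔKE = KE₂ - KE₁ = 4.2110 - 0.6732 = 3.5378 eV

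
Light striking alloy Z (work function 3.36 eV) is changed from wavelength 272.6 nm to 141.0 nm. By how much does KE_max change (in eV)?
4.2450 eV

Using Einstein's equation: KE_max = hc/λ - φ

For λ₁ = 272.6 nm:
KE₁ = hc/λ₁ - φ = 4.5482 - 3.36 = 1.1882 eV

For λ₂ = 141.0 nm:
KE₂ = hc/λ₂ - φ = 8.7932 - 3.36 = 5.4332 eV

Change in KE:
ΔKE = KE₂ - KE₁ = 5.4332 - 1.1882 = 4.2450 eV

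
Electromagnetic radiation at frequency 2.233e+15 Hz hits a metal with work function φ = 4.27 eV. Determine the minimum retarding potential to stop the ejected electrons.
4.9649 V

The stopping potential V_s satisfies: eV_s = KE_max

First, find KE_max using Einstein's equation:
E_photon = hf = (6.626×10⁻³⁴ J·s)(2.233e+15 Hz) = 9.2349 eV
KE_max = E_photon - φ = 9.2349 - 4.27 = 4.9649 eV

Since eV_s = KE_max:
V_s = KE_max/e = 4.9649 V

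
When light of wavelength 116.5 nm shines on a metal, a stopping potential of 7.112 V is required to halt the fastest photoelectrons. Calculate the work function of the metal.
3.53 eV

The stopping potential gives the maximum kinetic energy: KE_max = eV_s = 7.112 eV

From Einstein's photoelectric equation: KE_max = hc/λ - φ
Rearranging: φ = hc/λ - KE_max

Calculate photon energy:
E_photon = hc/λ = (6.626×10⁻³⁴ J·s)(3×10⁸ m/s) / (116.5×10⁻⁹ m) = 10.6424 eV

Therefore:
φ = 10.6424 - 7.112 = 3.53 eV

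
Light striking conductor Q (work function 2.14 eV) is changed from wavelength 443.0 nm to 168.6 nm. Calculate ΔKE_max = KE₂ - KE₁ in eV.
4.5550 eV

Using Einstein's equation: KE_max = hc/λ - φ

For λ₁ = 443.0 nm:
KE₁ = hc/λ₁ - φ = 2.7987 - 2.14 = 0.6587 eV

For λ₂ = 168.6 nm:
KE₂ = hc/λ₂ - φ = 7.3537 - 2.14 = 5.2137 eV

Change in KE:
ΔKE = KE₂ - KE₁ = 5.2137 - 0.6587 = 4.5550 eV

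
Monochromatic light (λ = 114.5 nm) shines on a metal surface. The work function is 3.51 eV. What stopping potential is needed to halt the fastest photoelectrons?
7.3183 V

The stopping potential V_s satisfies: eV_s = KE_max

First, find KE_max using Einstein's equation:
E_photon = hc/λ = 10.8283 eV
KE_max = E_photon - φ = 10.8283 - 3.51 = 7.3183 eV

Since eV_s = KE_max:
V_s = KE_max/e = 7.3183 V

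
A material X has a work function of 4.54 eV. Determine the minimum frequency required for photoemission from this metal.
1.0978e+15 Hz

The threshold frequency is when the photon energy equals the work function:
hf₀ = φ

Solving for f₀:
f₀ = φ/h = (4.54 eV × 1.602×10⁻¹⁹ J/eV) / (6.626×10⁻³⁴ J·s)
f₀ = 1.0978e+15 Hz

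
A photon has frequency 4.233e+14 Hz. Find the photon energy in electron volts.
1.7506 eV

Using E = hf:

E = hf = (6.626×10⁻³⁴ J·s)(4.233e+14 Hz)
E = 1.7506 eV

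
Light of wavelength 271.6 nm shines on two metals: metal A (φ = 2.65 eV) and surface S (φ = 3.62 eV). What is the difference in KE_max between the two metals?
0.9700 eV

Using KE_max = hc/λ - φ for each metal:

Photon energy: E = hc/λ = 4.5650 eV

For metal A (φ₁ = 2.65 eV):
KE₁ = E - φ₁ = 4.5650 - 2.65 = 1.9150 eV

For surface S (φ₂ = 3.62 eV):
KE₂ = E - φ₂ = 4.5650 - 3.62 = 0.9450 eV

Difference:
ΔKE = KE₁ - KE₂ = 1.9150 - 0.9450 = 0.9700 eV

Note: The difference equals the difference in work functions: 3.62 - 2.65 = 0.97 eV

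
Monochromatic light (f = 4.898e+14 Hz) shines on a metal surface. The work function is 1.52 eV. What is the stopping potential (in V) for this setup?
0.5057 V

The stopping potential V_s satisfies: eV_s = KE_max

First, find KE_max using Einstein's equation:
E_photon = hf = (6.626×10⁻³⁴ J·s)(4.898e+14 Hz) = 2.0257 eV
KE_max = E_photon - φ = 2.0257 - 1.52 = 0.5057 eV

Since eV_s = KE_max:
V_s = KE_max/e = 0.5057 V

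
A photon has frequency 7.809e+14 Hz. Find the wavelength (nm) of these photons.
383.91 nm

Using the wave equation: c = fλ

Solving for wavelength:
λ = c/f = (3×10⁸ m/s) / (7.809e+14 Hz)
λ = 383.91 nm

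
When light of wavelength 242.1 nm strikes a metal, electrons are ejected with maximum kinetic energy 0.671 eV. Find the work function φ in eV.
4.45 eV

From Einstein's photoelectric equation: KE_max = hf - φ = hc/λ - φ

Rearranging for φ:
φ = hc/λ - KE_max

Calculate photon energy:
E_photon = hc/λ = 5.1212 eV

Therefore:
φ = 5.1212 - 0.671 = 4.45 eV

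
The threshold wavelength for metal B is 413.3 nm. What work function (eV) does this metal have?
3.00 eV

At the threshold wavelength, photon energy equals work function:
φ = hc/λ₀

Calculating:
φ = (6.626×10⁻³⁴ J·s)(3×10⁸ m/s) / (413.3×10⁻⁹ m)
φ = 3.00 eV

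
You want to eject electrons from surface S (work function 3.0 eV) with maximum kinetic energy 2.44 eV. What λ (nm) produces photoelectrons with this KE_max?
227.91 nm

From Einstein's equation: KE_max = hc/λ - φ

Rearranging for λ:
hc/λ = KE_max + φ
λ = hc/(KE_max + φ)

Required photon energy:
E_photon = KE_max + φ = 2.44 + 3.0 = 5.44 eV

Required wavelength:
λ = hc/E_photon = (6.626×10⁻³⁴)(3×10⁸) / (5.44 × 1.602×10⁻¹⁹)
λ = 227.91 nm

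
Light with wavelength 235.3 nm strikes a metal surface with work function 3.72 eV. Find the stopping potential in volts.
1.5492 V

The stopping potential V_s satisfies: eV_s = KE_max

First, find KE_max using Einstein's equation:
E_photon = hc/λ = 5.2692 eV
KE_max = E_photon - φ = 5.2692 - 3.72 = 1.5492 eV

Since eV_s = KE_max:
V_s = KE_max/e = 1.5492 V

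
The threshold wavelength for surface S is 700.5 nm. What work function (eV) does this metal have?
1.77 eV

At the threshold wavelength, photon energy equals work function:
φ = hc/λ₀

Calculating:
φ = (6.626×10⁻³⁴ J·s)(3×10⁸ m/s) / (700.5×10⁻⁹ m)
φ = 1.77 eV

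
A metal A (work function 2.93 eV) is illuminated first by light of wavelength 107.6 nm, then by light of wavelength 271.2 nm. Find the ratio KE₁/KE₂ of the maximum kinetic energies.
5.2341

Using Einstein's equation: KE_max = hc/λ - φ

For λ₁ = 107.6 nm:
E₁ = hc/λ₁ = 11.5227 eV
KE₁ = E₁ - φ = 11.5227 - 2.93 = 8.5927 eV

For λ₂ = 271.2 nm:
E₂ = hc/λ₂ = 4.5717 eV
KE₂ = E₂ - φ = 4.5717 - 2.93 = 1.6417 eV

Ratio: KE₁/KE₂ = 8.5927/1.6417 = 5.2341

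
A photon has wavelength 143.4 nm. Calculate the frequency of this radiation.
2.0906e+15 Hz

Using the wave equation: c = fλ

Solving for frequency:
f = c/λ = (3×10⁸ m/s) / (143.4×10⁻⁹ m)
f = 2.0906e+15 Hz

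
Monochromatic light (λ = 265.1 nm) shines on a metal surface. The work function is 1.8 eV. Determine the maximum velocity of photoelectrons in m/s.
1.0060e+06 m/s

First, find the maximum kinetic energy:
E_photon = hc/λ = 4.6769 eV
KE_max = E_photon - φ = 4.6769 - 1.8 = 2.8769 eV

Convert to Joules: KE_max = 2.8769 × 1.602×10⁻¹⁹ J = 4.6093e-19 J

Then use KE = ½mv² to find velocity:
v = √(2·KE/m) = √(2 × 4.6093e-19 J / 9.109e-31 kg)
v = 1.0060e+06 m/s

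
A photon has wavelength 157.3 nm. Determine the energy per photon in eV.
7.8820 eV

Using E = hf = hc/λ:

E = hc/λ = (6.626×10⁻³⁴ J·s)(3×10⁸ m/s) / (157.3×10⁻⁹ m)
E = 7.8820 eV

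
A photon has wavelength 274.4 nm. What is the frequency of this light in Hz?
1.0925e+15 Hz

Using the wave equation: c = fλ

Solving for frequency:
f = c/λ = (3×10⁸ m/s) / (274.4×10⁻⁹ m)
f = 1.0925e+15 Hz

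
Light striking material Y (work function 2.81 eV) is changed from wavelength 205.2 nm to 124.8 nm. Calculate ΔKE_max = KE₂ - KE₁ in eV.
3.8925 eV

Using Einstein's equation: KE_max = hc/λ - φ

For λ₁ = 205.2 nm:
KE₁ = hc/λ₁ - φ = 6.0421 - 2.81 = 3.2321 eV

For λ₂ = 124.8 nm:
KE₂ = hc/λ₂ - φ = 9.9346 - 2.81 = 7.1246 eV

Change in KE:
ΔKE = KE₂ - KE₁ = 7.1246 - 3.2321 = 3.8925 eV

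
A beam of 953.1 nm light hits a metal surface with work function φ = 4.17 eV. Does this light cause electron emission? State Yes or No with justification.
No

For photoemission, the photon energy must exceed the work function.

Photon energy: E = hc/λ = 1.3009 eV
Work function: φ = 4.17 eV

Since E_photon (1.3009 eV) < φ (4.17 eV), photoemission will NOT occur.
The threshold wavelength is λ₀ = hc/φ = 297.3 nm.
Since 953.1 nm > 297.3 nm, the photons lack sufficient energy.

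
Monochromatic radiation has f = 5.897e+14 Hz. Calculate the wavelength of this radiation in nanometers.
508.38 nm

Using the wave equation: c = fλ

Solving for wavelength:
λ = c/f = (3×10⁸ m/s) / (5.897e+14 Hz)
λ = 508.38 nm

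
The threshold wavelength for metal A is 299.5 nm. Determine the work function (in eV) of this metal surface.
4.14 eV

At the threshold wavelength, photon energy equals work function:
φ = hc/λ₀

Calculating:
φ = (6.626×10⁻³⁴ J·s)(3×10⁸ m/s) / (299.5×10⁻⁹ m)
φ = 4.14 eV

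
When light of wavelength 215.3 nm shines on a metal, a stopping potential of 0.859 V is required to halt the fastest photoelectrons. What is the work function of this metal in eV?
4.90 eV

The stopping potential gives the maximum kinetic energy: KE_max = eV_s = 0.859 eV

From Einstein's photoelectric equation: KE_max = hc/λ - φ
Rearranging: φ = hc/λ - KE_max

Calculate photon energy:
E_photon = hc/λ = (6.626×10⁻³⁴ J·s)(3×10⁸ m/s) / (215.3×10⁻⁹ m) = 5.7587 eV

Therefore:
φ = 5.7587 - 0.859 = 4.90 eV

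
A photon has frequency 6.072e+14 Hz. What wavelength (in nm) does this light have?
493.73 nm

Using the wave equation: c = fλ

Solving for wavelength:
λ = c/f = (3×10⁸ m/s) / (6.072e+14 Hz)
λ = 493.73 nm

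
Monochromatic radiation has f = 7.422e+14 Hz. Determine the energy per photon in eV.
3.0695 eV

Using E = hf:

E = hf = (6.626×10⁻³⁴ J·s)(7.422e+14 Hz)
E = 3.0695 eV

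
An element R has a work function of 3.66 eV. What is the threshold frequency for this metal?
8.8498e+14 Hz

The threshold frequency is when the photon energy equals the work function:
hf₀ = φ

Solving for f₀:
f₀ = φ/h = (3.66 eV × 1.602×10⁻¹⁹ J/eV) / (6.626×10⁻³⁴ J·s)
f₀ = 8.8498e+14 Hz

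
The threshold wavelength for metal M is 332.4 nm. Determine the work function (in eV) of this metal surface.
3.73 eV

At the threshold wavelength, photon energy equals work function:
φ = hc/λ₀

Calculating:
φ = (6.626×10⁻³⁴ J·s)(3×10⁸ m/s) / (332.4×10⁻⁹ m)
φ = 3.73 eV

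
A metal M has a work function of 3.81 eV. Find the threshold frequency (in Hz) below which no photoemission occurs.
9.2125e+14 Hz

The threshold frequency is when the photon energy equals the work function:
hf₀ = φ

Solving for f₀:
f₀ = φ/h = (3.81 eV × 1.602×10⁻¹⁹ J/eV) / (6.626×10⁻³⁴ J·s)
f₀ = 9.2125e+14 Hz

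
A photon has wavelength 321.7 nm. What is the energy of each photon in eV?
3.8540 eV

Using E = hf = hc/λ:

E = hc/λ = (6.626×10⁻³⁴ J·s)(3×10⁸ m/s) / (321.7×10⁻⁹ m)
E = 3.8540 eV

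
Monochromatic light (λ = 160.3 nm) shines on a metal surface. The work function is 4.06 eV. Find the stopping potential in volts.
3.6745 V

The stopping potential V_s satisfies: eV_s = KE_max

First, find KE_max using Einstein's equation:
E_photon = hc/λ = 7.7345 eV
KE_max = E_photon - φ = 7.7345 - 4.06 = 3.6745 eV

Since eV_s = KE_max:
V_s = KE_max/e = 3.6745 V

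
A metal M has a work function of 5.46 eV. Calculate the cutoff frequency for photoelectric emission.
1.3202e+15 Hz

The threshold frequency is when the photon energy equals the work function:
hf₀ = φ

Solving for f₀:
f₀ = φ/h = (5.46 eV × 1.602×10⁻¹⁹ J/eV) / (6.626×10⁻³⁴ J·s)
f₀ = 1.3202e+15 Hz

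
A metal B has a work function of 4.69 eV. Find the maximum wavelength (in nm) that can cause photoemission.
264.36 nm

The threshold wavelength is when the photon energy equals the work function:
hc/λ₀ = φ

Solving for λ₀:
λ₀ = hc/φ = (6.626×10⁻³⁴ J·s)(3×10⁸ m/s) / (4.69 eV × 1.602×10⁻¹⁹ J/eV)
λ₀ = 264.36 nm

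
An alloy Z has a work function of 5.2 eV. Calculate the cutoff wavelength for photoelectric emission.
238.43 nm

The threshold wavelength is when the photon energy equals the work function:
hc/λ₀ = φ

Solving for λ₀:
λ₀ = hc/φ = (6.626×10⁻³⁴ J·s)(3×10⁸ m/s) / (5.2 eV × 1.602×10⁻¹⁹ J/eV)
λ₀ = 238.43 nm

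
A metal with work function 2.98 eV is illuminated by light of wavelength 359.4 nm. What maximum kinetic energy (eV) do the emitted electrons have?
0.4698 eV

Using Einstein's photoelectric equation: KE_max = hf - φ = hc/λ - φ

First, calculate the photon energy:
E_photon = hc/λ = (6.626×10⁻³⁴ J·s)(3×10⁸ m/s) / (359.4×10⁻⁹ m)
E_photon = 3.4498 eV

Then, the maximum kinetic energy:
KE_max = E_photon - φ = 3.4498 eV - 2.98 eV = 0.4698 eV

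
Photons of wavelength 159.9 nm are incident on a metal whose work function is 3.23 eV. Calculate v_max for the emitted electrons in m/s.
1.2615e+06 m/s

First, find the maximum kinetic energy:
E_photon = hc/λ = 7.7539 eV
KE_max = E_photon - φ = 7.7539 - 3.23 = 4.5239 eV

Convert to Joules: KE_max = 4.5239 × 1.602×10⁻¹⁹ J = 7.2480e-19 J

Then use KE = ½mv² to find velocity:
v = √(2·KE/m) = √(2 × 7.2480e-19 J / 9.109e-31 kg)
v = 1.2615e+06 m/s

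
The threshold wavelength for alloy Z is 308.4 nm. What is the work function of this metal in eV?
4.02 eV

At the threshold wavelength, photon energy equals work function:
φ = hc/λ₀

Calculating:
φ = (6.626×10⁻³⁴ J·s)(3×10⁸ m/s) / (308.4×10⁻⁹ m)
φ = 4.02 eV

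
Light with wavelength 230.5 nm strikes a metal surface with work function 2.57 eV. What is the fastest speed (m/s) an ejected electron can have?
9.9402e+05 m/s

First, find the maximum kinetic energy:
E_photon = hc/λ = 5.3789 eV
KE_max = E_photon - φ = 5.3789 - 2.57 = 2.8089 eV

Convert to Joules: KE_max = 2.8089 × 1.602×10⁻¹⁹ J = 4.5004e-19 J

Then use KE = ½mv² to find velocity:
v = √(2·KE/m) = √(2 × 4.5004e-19 J / 9.109e-31 kg)
v = 9.9402e+05 m/s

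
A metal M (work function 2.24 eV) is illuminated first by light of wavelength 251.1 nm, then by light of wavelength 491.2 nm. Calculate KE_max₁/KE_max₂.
9.4951

Using Einstein's equation: KE_max = hc/λ - φ

For λ₁ = 251.1 nm:
E₁ = hc/λ₁ = 4.9376 eV
KE₁ = E₁ - φ = 4.9376 - 2.24 = 2.6976 eV

For λ₂ = 491.2 nm:
E₂ = hc/λ₂ = 2.5241 eV
KE₂ = E₂ - φ = 2.5241 - 2.24 = 0.2841 eV

Ratio: KE₁/KE₂ = 2.6976/0.2841 = 9.4951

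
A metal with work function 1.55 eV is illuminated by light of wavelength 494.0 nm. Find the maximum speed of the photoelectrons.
5.8105e+05 m/s

First, find the maximum kinetic energy:
E_photon = hc/λ = 2.5098 eV
KE_max = E_photon - φ = 2.5098 - 1.55 = 0.9598 eV

Convert to Joules: KE_max = 0.9598 × 1.602×10⁻¹⁹ J = 1.5378e-19 J

Then use KE = ½mv² to find velocity:
v = √(2·KE/m) = √(2 × 1.5378e-19 J / 9.109e-31 kg)
v = 5.8105e+05 m/s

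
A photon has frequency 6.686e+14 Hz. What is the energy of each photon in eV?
2.7651 eV

Using E = hf:

E = hf = (6.626×10⁻³⁴ J·s)(6.686e+14 Hz)
E = 2.7651 eV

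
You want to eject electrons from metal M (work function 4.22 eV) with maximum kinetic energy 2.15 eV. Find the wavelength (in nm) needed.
194.64 nm

From Einstein's equation: KE_max = hc/λ - φ

Rearranging for λ:
hc/λ = KE_max + φ
λ = hc/(KE_max + φ)

Required photon energy:
E_photon = KE_max + φ = 2.15 + 4.22 = 6.37 eV

Required wavelength:
λ = hc/E_photon = (6.626×10⁻³⁴)(3×10⁸) / (6.37 × 1.602×10⁻¹⁹)
λ = 194.64 nm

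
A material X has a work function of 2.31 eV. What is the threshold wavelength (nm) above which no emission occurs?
536.73 nm

The threshold wavelength is when the photon energy equals the work function:
hc/λ₀ = φ

Solving for λ₀:
λ₀ = hc/φ = (6.626×10⁻³⁴ J·s)(3×10⁸ m/s) / (2.31 eV × 1.602×10⁻¹⁹ J/eV)
λ₀ = 536.73 nm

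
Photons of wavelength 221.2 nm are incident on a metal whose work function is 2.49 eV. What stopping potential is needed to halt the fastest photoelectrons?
3.1151 V

The stopping potential V_s satisfies: eV_s = KE_max

First, find KE_max using Einstein's equation:
E_photon = hc/λ = 5.6051 eV
KE_max = E_photon - φ = 5.6051 - 2.49 = 3.1151 eV

Since eV_s = KE_max:
V_s = KE_max/e = 3.1151 V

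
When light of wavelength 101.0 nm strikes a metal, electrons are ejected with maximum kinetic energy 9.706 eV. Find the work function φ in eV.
2.57 eV

From Einstein's photoelectric equation: KE_max = hf - φ = hc/λ - φ

Rearranging for φ:
φ = hc/λ - KE_max

Calculate photon energy:
E_photon = hc/λ = 12.2757 eV

Therefore:
φ = 12.2757 - 9.706 = 2.57 eV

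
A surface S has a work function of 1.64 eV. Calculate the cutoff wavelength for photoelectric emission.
756.00 nm

The threshold wavelength is when the photon energy equals the work function:
hc/λ₀ = φ

Solving for λ₀:
λ₀ = hc/φ = (6.626×10⁻³⁴ J·s)(3×10⁸ m/s) / (1.64 eV × 1.602×10⁻¹⁹ J/eV)
λ₀ = 756.00 nm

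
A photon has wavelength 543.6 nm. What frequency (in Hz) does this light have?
5.5149e+14 Hz

Using the wave equation: c = fλ

Solving for frequency:
f = c/λ = (3×10⁸ m/s) / (543.6×10⁻⁹ m)
f = 5.5149e+14 Hz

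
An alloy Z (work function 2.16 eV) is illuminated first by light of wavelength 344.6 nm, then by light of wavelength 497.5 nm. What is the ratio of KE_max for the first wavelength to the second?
4.3292

Using Einstein's equation: KE_max = hc/λ - φ

For λ₁ = 344.6 nm:
E₁ = hc/λ₁ = 3.5979 eV
KE₁ = E₁ - φ = 3.5979 - 2.16 = 1.4379 eV

For λ₂ = 497.5 nm:
E₂ = hc/λ₂ = 2.4921 eV
KE₂ = E₂ - φ = 2.4921 - 2.16 = 0.3321 eV

Ratio: KE₁/KE₂ = 1.4379/0.3321 = 4.3292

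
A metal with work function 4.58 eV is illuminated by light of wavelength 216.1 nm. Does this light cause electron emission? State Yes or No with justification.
Yes

For photoemission, the photon energy must exceed the work function.

Photon energy: E = hc/λ = 5.7374 eV
Work function: φ = 4.58 eV

Since E_photon (5.7374 eV) > φ (4.58 eV), photoemission WILL occur.
The threshold wavelength is λ₀ = hc/φ = 270.7 nm.
Since 216.1 nm < 270.7 nm, the light has sufficient energy.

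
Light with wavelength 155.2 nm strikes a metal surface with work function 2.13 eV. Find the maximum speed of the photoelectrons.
1.4356e+06 m/s

First, find the maximum kinetic energy:
E_photon = hc/λ = 7.9887 eV
KE_max = E_photon - φ = 7.9887 - 2.13 = 5.8587 eV

Convert to Joules: KE_max = 5.8587 × 1.602×10⁻¹⁹ J = 9.3866e-19 J

Then use KE = ½mv² to find velocity:
v = √(2·KE/m) = √(2 × 9.3866e-19 J / 9.109e-31 kg)
v = 1.4356e+06 m/s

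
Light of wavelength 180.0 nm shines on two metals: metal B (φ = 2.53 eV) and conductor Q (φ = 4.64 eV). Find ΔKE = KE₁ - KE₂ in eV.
2.1100 eV

Using KE_max = hc/λ - φ for each metal:

Photon energy: E = hc/λ = 6.8880 eV

For metal B (φ₁ = 2.53 eV):
KE₁ = E - φ₁ = 6.8880 - 2.53 = 4.3580 eV

For conductor Q (φ₂ = 4.64 eV):
KE₂ = E - φ₂ = 6.8880 - 4.64 = 2.2480 eV

Difference:
ΔKE = KE₁ - KE₂ = 4.3580 - 2.2480 = 2.1100 eV

Note: The difference equals the difference in work functions: 4.64 - 2.53 = 2.11 eV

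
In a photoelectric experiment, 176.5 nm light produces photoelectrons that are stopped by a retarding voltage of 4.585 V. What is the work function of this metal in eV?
2.44 eV

The stopping potential gives the maximum kinetic energy: KE_max = eV_s = 4.585 eV

From Einstein's photoelectric equation: KE_max = hc/λ - φ
Rearranging: φ = hc/λ - KE_max

Calculate photon energy:
E_photon = hc/λ = (6.626×10⁻³⁴ J·s)(3×10⁸ m/s) / (176.5×10⁻⁹ m) = 7.0246 eV

Therefore:
φ = 7.0246 - 4.585 = 2.44 eV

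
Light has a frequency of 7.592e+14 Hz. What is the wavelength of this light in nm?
394.88 nm

Using the wave equation: c = fλ

Solving for wavelength:
λ = c/f = (3×10⁸ m/s) / (7.592e+14 Hz)
λ = 394.88 nm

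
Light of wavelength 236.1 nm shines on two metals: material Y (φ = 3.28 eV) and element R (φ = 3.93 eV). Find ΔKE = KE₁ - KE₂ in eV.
0.6500 eV

Using KE_max = hc/λ - φ for each metal:

Photon energy: E = hc/λ = 5.2513 eV

For material Y (φ₁ = 3.28 eV):
KE₁ = E - φ₁ = 5.2513 - 3.28 = 1.9713 eV

For element R (φ₂ = 3.93 eV):
KE₂ = E - φ₂ = 5.2513 - 3.93 = 1.3213 eV

Difference:
ΔKE = KE₁ - KE₂ = 1.9713 - 1.3213 = 0.6500 eV

Note: The difference equals the difference in work functions: 3.93 - 3.28 = 0.65 eV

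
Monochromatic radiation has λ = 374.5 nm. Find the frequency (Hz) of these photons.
8.0051e+14 Hz

Using the wave equation: c = fλ

Solving for frequency:
f = c/λ = (3×10⁸ m/s) / (374.5×10⁻⁹ m)
f = 8.0051e+14 Hz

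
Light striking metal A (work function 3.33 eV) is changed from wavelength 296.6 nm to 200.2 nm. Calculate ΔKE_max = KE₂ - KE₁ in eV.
2.0128 eV

Using Einstein's equation: KE_max = hc/λ - φ

For λ₁ = 296.6 nm:
KE₁ = hc/λ₁ - φ = 4.1802 - 3.33 = 0.8502 eV

For λ₂ = 200.2 nm:
KE₂ = hc/λ₂ - φ = 6.1930 - 3.33 = 2.8630 eV

Change in KE:
ΔKE = KE₂ - KE₁ = 2.8630 - 0.8502 = 2.0128 eV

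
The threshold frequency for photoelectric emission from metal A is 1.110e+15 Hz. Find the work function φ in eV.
4.59 eV

At the threshold frequency, photon energy equals work function:
φ = hf₀

Calculating:
φ = (6.626×10⁻³⁴ J·s)(1.110e+15 Hz)
φ = 4.59 eV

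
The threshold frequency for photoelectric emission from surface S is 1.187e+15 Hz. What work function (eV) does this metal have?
4.91 eV

At the threshold frequency, photon energy equals work function:
φ = hf₀

Calculating:
φ = (6.626×10⁻³⁴ J·s)(1.187e+15 Hz)
φ = 4.91 eV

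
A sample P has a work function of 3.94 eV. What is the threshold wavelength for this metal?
314.68 nm

The threshold wavelength is when the photon energy equals the work function:
hc/λ₀ = φ

Solving for λ₀:
λ₀ = hc/φ = (6.626×10⁻³⁴ J·s)(3×10⁸ m/s) / (3.94 eV × 1.602×10⁻¹⁹ J/eV)
λ₀ = 314.68 nm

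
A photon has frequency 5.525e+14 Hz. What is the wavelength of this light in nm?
542.61 nm

Using the wave equation: c = fλ

Solving for wavelength:
λ = c/f = (3×10⁸ m/s) / (5.525e+14 Hz)
λ = 542.61 nm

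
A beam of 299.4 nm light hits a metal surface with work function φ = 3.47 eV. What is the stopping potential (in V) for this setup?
0.6711 V

The stopping potential V_s satisfies: eV_s = KE_max

First, find KE_max using Einstein's equation:
E_photon = hc/λ = 4.1411 eV
KE_max = E_photon - φ = 4.1411 - 3.47 = 0.6711 eV

Since eV_s = KE_max:
V_s = KE_max/e = 0.6711 V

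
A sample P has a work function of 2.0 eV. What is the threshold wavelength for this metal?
619.92 nm

The threshold wavelength is when the photon energy equals the work function:
hc/λ₀ = φ

Solving for λ₀:
λ₀ = hc/φ = (6.626×10⁻³⁴ J·s)(3×10⁸ m/s) / (2.0 eV × 1.602×10⁻¹⁹ J/eV)
λ₀ = 619.92 nm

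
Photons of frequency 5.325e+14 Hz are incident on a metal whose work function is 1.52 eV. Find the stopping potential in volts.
0.6822 V

The stopping potential V_s satisfies: eV_s = KE_max

First, find KE_max using Einstein's equation:
E_photon = hf = (6.626×10⁻³⁴ J·s)(5.325e+14 Hz) = 2.2022 eV
KE_max = E_photon - φ = 2.2022 - 1.52 = 0.6822 eV

Since eV_s = KE_max:
V_s = KE_max/e = 0.6822 V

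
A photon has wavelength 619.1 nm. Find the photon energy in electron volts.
2.0027 eV

Using E = hf = hc/λ:

E = hc/λ = (6.626×10⁻³⁴ J·s)(3×10⁸ m/s) / (619.1×10⁻⁹ m)
E = 2.0027 eV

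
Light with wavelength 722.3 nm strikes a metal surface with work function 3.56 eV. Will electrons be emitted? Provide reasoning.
No

For photoemission, the photon energy must exceed the work function.

Photon energy: E = hc/λ = 1.7165 eV
Work function: φ = 3.56 eV

Since E_photon (1.7165 eV) < φ (3.56 eV), photoemission will NOT occur.
The threshold wavelength is λ₀ = hc/φ = 348.3 nm.
Since 722.3 nm > 348.3 nm, the photons lack sufficient energy.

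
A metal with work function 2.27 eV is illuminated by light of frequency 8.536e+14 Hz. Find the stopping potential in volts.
1.2602 V

The stopping potential V_s satisfies: eV_s = KE_max

First, find KE_max using Einstein's equation:
E_photon = hf = (6.626×10⁻³⁴ J·s)(8.536e+14 Hz) = 3.5302 eV
KE_max = E_photon - φ = 3.5302 - 2.27 = 1.2602 eV

Since eV_s = KE_max:
V_s = KE_max/e = 1.2602 V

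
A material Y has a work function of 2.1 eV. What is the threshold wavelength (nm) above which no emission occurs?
590.40 nm

The threshold wavelength is when the photon energy equals the work function:
hc/λ₀ = φ

Solving for λ₀:
λ₀ = hc/φ = (6.626×10⁻³⁴ J·s)(3×10⁸ m/s) / (2.1 eV × 1.602×10⁻¹⁹ J/eV)
λ₀ = 590.40 nm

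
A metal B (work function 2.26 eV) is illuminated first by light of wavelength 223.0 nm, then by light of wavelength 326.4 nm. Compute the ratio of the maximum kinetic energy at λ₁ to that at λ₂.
2.1448

Using Einstein's equation: KE_max = hc/λ - φ

For λ₁ = 223.0 nm:
E₁ = hc/λ₁ = 5.5598 eV
KE₁ = E₁ - φ = 5.5598 - 2.26 = 3.2998 eV

For λ₂ = 326.4 nm:
E₂ = hc/λ₂ = 3.7985 eV
KE₂ = E₂ - φ = 3.7985 - 2.26 = 1.5385 eV

Ratio: KE₁/KE₂ = 3.2998/1.5385 = 2.1448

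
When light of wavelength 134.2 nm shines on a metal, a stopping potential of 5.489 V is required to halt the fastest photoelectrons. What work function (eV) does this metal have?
3.75 eV

The stopping potential gives the maximum kinetic energy: KE_max = eV_s = 5.489 eV

From Einstein's photoelectric equation: KE_max = hc/λ - φ
Rearranging: φ = hc/λ - KE_max

Calculate photon energy:
E_photon = hc/λ = (6.626×10⁻³⁴ J·s)(3×10⁸ m/s) / (134.2×10⁻⁹ m) = 9.2388 eV

Therefore:
φ = 9.2388 - 5.489 = 3.75 eV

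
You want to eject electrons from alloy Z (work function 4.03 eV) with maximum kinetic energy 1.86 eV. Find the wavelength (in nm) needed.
210.50 nm

From Einstein's equation: KE_max = hc/λ - φ

Rearranging for λ:
hc/λ = KE_max + φ
λ = hc/(KE_max + φ)

Required photon energy:
E_photon = KE_max + φ = 1.86 + 4.03 = 5.89 eV

Required wavelength:
λ = hc/E_photon = (6.626×10⁻³⁴)(3×10⁸) / (5.89 × 1.602×10⁻¹⁹)
λ = 210.50 nm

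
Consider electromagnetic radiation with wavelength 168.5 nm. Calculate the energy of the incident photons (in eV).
7.3581 eV

Using E = hf = hc/λ:

E = hc/λ = (6.626×10⁻³⁴ J·s)(3×10⁸ m/s) / (168.5×10⁻⁹ m)
E = 7.3581 eV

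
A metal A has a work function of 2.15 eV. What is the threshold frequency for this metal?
5.1987e+14 Hz

The threshold frequency is when the photon energy equals the work function:
hf₀ = φ

Solving for f₀:
f₀ = φ/h = (2.15 eV × 1.602×10⁻¹⁹ J/eV) / (6.626×10⁻³⁴ J·s)
f₀ = 5.1987e+14 Hz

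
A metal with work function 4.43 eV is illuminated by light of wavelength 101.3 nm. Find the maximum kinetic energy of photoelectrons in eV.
7.8093 eV

Using Einstein's photoelectric equation: KE_max = hf - φ = hc/λ - φ

First, calculate the photon energy:
E_photon = hc/λ = (6.626×10⁻³⁴ J·s)(3×10⁸ m/s) / (101.3×10⁻⁹ m)
E_photon = 12.2393 eV

Then, the maximum kinetic energy:
KE_max = E_photon - φ = 12.2393 eV - 4.43 eV = 7.8093 eV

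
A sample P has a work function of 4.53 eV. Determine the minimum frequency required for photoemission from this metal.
1.0953e+15 Hz

The threshold frequency is when the photon energy equals the work function:
hf₀ = φ

Solving for f₀:
f₀ = φ/h = (4.53 eV × 1.602×10⁻¹⁹ J/eV) / (6.626×10⁻³⁴ J·s)
f₀ = 1.0953e+15 Hz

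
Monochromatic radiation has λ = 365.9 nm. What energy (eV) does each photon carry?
3.3885 eV

Using E = hf = hc/λ:

E = hc/λ = (6.626×10⁻³⁴ J·s)(3×10⁸ m/s) / (365.9×10⁻⁹ m)
E = 3.3885 eV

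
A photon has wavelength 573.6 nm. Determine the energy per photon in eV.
2.1615 eV

Using E = hf = hc/λ:

E = hc/λ = (6.626×10⁻³⁴ J·s)(3×10⁸ m/s) / (573.6×10⁻⁹ m)
E = 2.1615 eV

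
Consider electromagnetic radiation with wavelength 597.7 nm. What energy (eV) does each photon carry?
2.0744 eV

Using E = hf = hc/λ:

E = hc/λ = (6.626×10⁻³⁴ J·s)(3×10⁸ m/s) / (597.7×10⁻⁹ m)
E = 2.0744 eV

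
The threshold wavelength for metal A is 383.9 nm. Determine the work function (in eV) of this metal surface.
3.23 eV

At the threshold wavelength, photon energy equals work function:
φ = hc/λ₀

Calculating:
φ = (6.626×10⁻³⁴ J·s)(3×10⁸ m/s) / (383.9×10⁻⁹ m)
φ = 3.23 eV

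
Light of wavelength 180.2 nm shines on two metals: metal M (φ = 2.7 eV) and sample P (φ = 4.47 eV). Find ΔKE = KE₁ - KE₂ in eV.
1.7700 eV

Using KE_max = hc/λ - φ for each metal:

Photon energy: E = hc/λ = 6.8804 eV

For metal M (φ₁ = 2.7 eV):
KE₁ = E - φ₁ = 6.8804 - 2.7 = 4.1804 eV

For sample P (φ₂ = 4.47 eV):
KE₂ = E - φ₂ = 6.8804 - 4.47 = 2.4104 eV

Difference:
ΔKE = KE₁ - KE₂ = 4.1804 - 2.4104 = 1.7700 eV

Note: The difference equals the difference in work functions: 4.47 - 2.7 = 1.77 eV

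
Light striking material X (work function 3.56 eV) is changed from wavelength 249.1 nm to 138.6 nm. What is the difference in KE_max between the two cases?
3.9682 eV

Using Einstein's equation: KE_max = hc/λ - φ

For λ₁ = 249.1 nm:
KE₁ = hc/λ₁ - φ = 4.9773 - 3.56 = 1.4173 eV

For λ₂ = 138.6 nm:
KE₂ = hc/λ₂ - φ = 8.9455 - 3.56 = 5.3855 eV

Change in KE:
ΔKE = KE₂ - KE₁ = 5.3855 - 1.4173 = 3.9682 eV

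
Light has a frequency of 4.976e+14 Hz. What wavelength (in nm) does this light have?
602.48 nm

Using the wave equation: c = fλ

Solving for wavelength:
λ = c/f = (3×10⁸ m/s) / (4.976e+14 Hz)
λ = 602.48 nm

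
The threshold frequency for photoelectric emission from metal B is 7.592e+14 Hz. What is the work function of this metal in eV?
3.14 eV

At the threshold frequency, photon energy equals work function:
φ = hf₀

Calculating:
φ = (6.626×10⁻³⁴ J·s)(7.592e+14 Hz)
φ = 3.14 eV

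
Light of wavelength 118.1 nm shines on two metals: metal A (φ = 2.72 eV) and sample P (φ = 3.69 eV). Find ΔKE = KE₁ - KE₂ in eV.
0.9700 eV

Using KE_max = hc/λ - φ for each metal:

Photon energy: E = hc/λ = 10.4982 eV

For metal A (φ₁ = 2.72 eV):
KE₁ = E - φ₁ = 10.4982 - 2.72 = 7.7782 eV

For sample P (φ₂ = 3.69 eV):
KE₂ = E - φ₂ = 10.4982 - 3.69 = 6.8082 eV

Difference:
ΔKE = KE₁ - KE₂ = 7.7782 - 6.8082 = 0.9700 eV

Note: The difference equals the difference in work functions: 3.69 - 2.72 = 0.97 eV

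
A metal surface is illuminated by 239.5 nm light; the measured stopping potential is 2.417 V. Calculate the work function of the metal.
2.76 eV

The stopping potential gives the maximum kinetic energy: KE_max = eV_s = 2.417 eV

From Einstein's photoelectric equation: KE_max = hc/λ - φ
Rearranging: φ = hc/λ - KE_max

Calculate photon energy:
E_photon = hc/λ = (6.626×10⁻³⁴ J·s)(3×10⁸ m/s) / (239.5×10⁻⁹ m) = 5.1768 eV

Therefore:
φ = 5.1768 - 2.417 = 2.76 eV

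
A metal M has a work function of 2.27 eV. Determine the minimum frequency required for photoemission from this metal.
5.4888e+14 Hz

The threshold frequency is when the photon energy equals the work function:
hf₀ = φ

Solving for f₀:
f₀ = φ/h = (2.27 eV × 1.602×10⁻¹⁹ J/eV) / (6.626×10⁻³⁴ J·s)
f₀ = 5.4888e+14 Hz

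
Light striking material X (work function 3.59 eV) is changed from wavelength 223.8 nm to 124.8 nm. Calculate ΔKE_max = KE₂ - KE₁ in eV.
4.3947 eV

Using Einstein's equation: KE_max = hc/λ - φ

For λ₁ = 223.8 nm:
KE₁ = hc/λ₁ - φ = 5.5400 - 3.59 = 1.9500 eV

For λ₂ = 124.8 nm:
KE₂ = hc/λ₂ - φ = 9.9346 - 3.59 = 6.3446 eV

Change in KE:
ΔKE = KE₂ - KE₁ = 6.3446 - 1.9500 = 4.3947 eV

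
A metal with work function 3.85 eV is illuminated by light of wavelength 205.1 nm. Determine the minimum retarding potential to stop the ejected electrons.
2.1951 V

The stopping potential V_s satisfies: eV_s = KE_max

First, find KE_max using Einstein's equation:
E_photon = hc/λ = 6.0451 eV
KE_max = E_photon - φ = 6.0451 - 3.85 = 2.1951 eV

Since eV_s = KE_max:
V_s = KE_max/e = 2.1951 V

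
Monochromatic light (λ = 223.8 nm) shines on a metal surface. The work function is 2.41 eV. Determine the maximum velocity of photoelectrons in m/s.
1.0493e+06 m/s

First, find the maximum kinetic energy:
E_photon = hc/λ = 5.5400 eV
KE_max = E_photon - φ = 5.5400 - 2.41 = 3.1300 eV

Convert to Joules: KE_max = 3.1300 × 1.602×10⁻¹⁹ J = 5.0147e-19 J

Then use KE = ½mv² to find velocity:
v = √(2·KE/m) = √(2 × 5.0147e-19 J / 9.109e-31 kg)
v = 1.0493e+06 m/s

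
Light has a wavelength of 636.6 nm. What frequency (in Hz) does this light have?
4.7093e+14 Hz

Using the wave equation: c = fλ

Solving for frequency:
f = c/λ = (3×10⁸ m/s) / (636.6×10⁻⁹ m)
f = 4.7093e+14 Hz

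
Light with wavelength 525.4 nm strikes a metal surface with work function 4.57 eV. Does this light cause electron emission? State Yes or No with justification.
No

For photoemission, the photon energy must exceed the work function.

Photon energy: E = hc/λ = 2.3598 eV
Work function: φ = 4.57 eV

Since E_photon (2.3598 eV) < φ (4.57 eV), photoemission will NOT occur.
The threshold wavelength is λ₀ = hc/φ = 271.3 nm.
Since 525.4 nm > 271.3 nm, the photons lack sufficient energy.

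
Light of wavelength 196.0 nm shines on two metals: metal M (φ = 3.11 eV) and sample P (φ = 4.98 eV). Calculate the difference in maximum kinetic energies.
1.8700 eV

Using KE_max = hc/λ - φ for each metal:

Photon energy: E = hc/λ = 6.3257 eV

For metal M (φ₁ = 3.11 eV):
KE₁ = E - φ₁ = 6.3257 - 3.11 = 3.2157 eV

For sample P (φ₂ = 4.98 eV):
KE₂ = E - φ₂ = 6.3257 - 4.98 = 1.3457 eV

Difference:
ΔKE = KE₁ - KE₂ = 3.2157 - 1.3457 = 1.8700 eV

Note: The difference equals the difference in work functions: 4.98 - 3.11 = 1.87 eV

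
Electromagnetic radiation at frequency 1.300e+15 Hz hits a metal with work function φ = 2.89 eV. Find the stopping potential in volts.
2.4864 V

The stopping potential V_s satisfies: eV_s = KE_max

First, find KE_max using Einstein's equation:
E_photon = hf = (6.626×10⁻³⁴ J·s)(1.300e+15 Hz) = 5.3764 eV
KE_max = E_photon - φ = 5.3764 - 2.89 = 2.4864 eV

Since eV_s = KE_max:
V_s = KE_max/e = 2.4864 V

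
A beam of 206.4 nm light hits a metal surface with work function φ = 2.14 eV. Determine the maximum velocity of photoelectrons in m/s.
1.1663e+06 m/s

First, find the maximum kinetic energy:
E_photon = hc/λ = 6.0070 eV
KE_max = E_photon - φ = 6.0070 - 2.14 = 3.8670 eV

Convert to Joules: KE_max = 3.8670 × 1.602×10⁻¹⁹ J = 6.1956e-19 J

Then use KE = ½mv² to find velocity:
v = √(2·KE/m) = √(2 × 6.1956e-19 J / 9.109e-31 kg)
v = 1.1663e+06 m/s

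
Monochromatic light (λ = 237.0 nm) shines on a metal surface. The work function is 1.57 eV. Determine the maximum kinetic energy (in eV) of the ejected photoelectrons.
3.6614 eV

Using Einstein's photoelectric equation: KE_max = hf - φ = hc/λ - φ

First, calculate the photon energy:
E_photon = hc/λ = (6.626×10⁻³⁴ J·s)(3×10⁸ m/s) / (237.0×10⁻⁹ m)
E_photon = 5.2314 eV

Then, the maximum kinetic energy:
KE_max = E_photon - φ = 5.2314 eV - 1.57 eV = 3.6614 eV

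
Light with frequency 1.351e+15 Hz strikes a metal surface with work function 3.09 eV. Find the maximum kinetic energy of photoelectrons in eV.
2.4973 eV

Using Einstein's photoelectric equation: KE_max = hf - φ

First, calculate the photon energy:
E_photon = hf = (6.626×10⁻³⁴ J·s)(1.351e+15 Hz)
E_photon = 5.5873 eV

Then, the maximum kinetic energy:
KE_max = E_photon - φ = 5.5873 eV - 3.09 eV = 2.4973 eV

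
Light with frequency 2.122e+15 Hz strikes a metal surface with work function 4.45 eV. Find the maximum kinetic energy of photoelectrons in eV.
4.3259 eV

Using Einstein's photoelectric equation: KE_max = hf - φ

First, calculate the photon energy:
E_photon = hf = (6.626×10⁻³⁴ J·s)(2.122e+15 Hz)
E_photon = 8.7759 eV

Then, the maximum kinetic energy:
KE_max = E_photon - φ = 8.7759 eV - 4.45 eV = 4.3259 eV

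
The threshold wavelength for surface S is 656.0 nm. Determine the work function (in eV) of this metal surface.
1.89 eV

At the threshold wavelength, photon energy equals work function:
φ = hc/λ₀

Calculating:
φ = (6.626×10⁻³⁴ J·s)(3×10⁸ m/s) / (656.0×10⁻⁹ m)
φ = 1.89 eV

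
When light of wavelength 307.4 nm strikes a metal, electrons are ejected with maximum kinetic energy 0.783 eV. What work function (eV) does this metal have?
3.25 eV

From Einstein's photoelectric equation: KE_max = hf - φ = hc/λ - φ

Rearranging for φ:
φ = hc/λ - KE_max

Calculate photon energy:
E_photon = hc/λ = 4.0333 eV

Therefore:
φ = 4.0333 - 0.783 = 3.25 eV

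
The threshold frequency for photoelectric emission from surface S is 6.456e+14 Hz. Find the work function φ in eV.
2.67 eV

At the threshold frequency, photon energy equals work function:
φ = hf₀

Calculating:
φ = (6.626×10⁻³⁴ J·s)(6.456e+14 Hz)
φ = 2.67 eV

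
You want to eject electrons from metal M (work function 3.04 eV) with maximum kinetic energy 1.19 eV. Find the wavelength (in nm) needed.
293.11 nm

From Einstein's equation: KE_max = hc/λ - φ

Rearranging for λ:
hc/λ = KE_max + φ
λ = hc/(KE_max + φ)

Required photon energy:
E_photon = KE_max + φ = 1.19 + 3.04 = 4.23 eV

Required wavelength:
λ = hc/E_photon = (6.626×10⁻³⁴)(3×10⁸) / (4.23 × 1.602×10⁻¹⁹)
λ = 293.11 nm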